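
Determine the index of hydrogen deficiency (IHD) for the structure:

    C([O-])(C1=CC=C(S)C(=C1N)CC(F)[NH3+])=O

Molecular formula from the SMILES: C9H11FN2O2S.
DoU = (2C + 2 + N − H − X)/2 = (2·9 + 2 + 2 − 11 − 1)/2 = 10/2 = 5.
(Structurally: 1 ring(s) + 4 π bond(s) = 5.)

5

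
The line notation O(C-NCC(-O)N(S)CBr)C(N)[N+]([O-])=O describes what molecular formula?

Heavy atoms from the SMILES: 1 Br, 5 C, 4 N, 4 O, 1 S.
Implicit hydrogens by atom environment:
  3 × C: 2 H each → 6
  2 × C: 1 H each → 2
  2 × O: no H
  1 × Br: no H
  1 × N: 2 H
  1 × N: 1 H
  1 × N: no H
  1 × N (charge +1): no H
  1 × O: 1 H
  1 × O (charge -1): no H
  1 × S: 1 H
  Total hydrogens = 13.
Molecular formula: C5H13BrN4O4S

C5H13BrN4O4S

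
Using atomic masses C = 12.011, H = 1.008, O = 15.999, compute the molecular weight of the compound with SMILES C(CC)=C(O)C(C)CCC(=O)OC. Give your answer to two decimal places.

186.25

Molecular formula: C10H18O3.
M = 10×12.011 + 18×1.008 + 3×15.999 = 186.25 g/mol.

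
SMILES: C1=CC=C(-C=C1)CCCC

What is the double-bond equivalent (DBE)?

Molecular formula from the SMILES: C10H14.
DoU = (2C + 2 + N − H − X)/2 = (2·10 + 2 + 0 − 14 − 0)/2 = 8/2 = 4.
(Structurally: 1 ring(s) + 3 π bond(s) = 4.)

4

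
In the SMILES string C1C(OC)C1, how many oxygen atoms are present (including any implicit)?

1

The symbol for oxygen appears 1 time in the SMILES.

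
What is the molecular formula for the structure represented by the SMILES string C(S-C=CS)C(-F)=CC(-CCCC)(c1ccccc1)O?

C16H21FOS2

Heavy atoms from the SMILES: 16 C, 1 F, 1 O, 2 S.
Implicit hydrogens by atom environment:
  5 × C (aromatic): 1 H each → 5
  4 × C: 2 H each → 8
  3 × C: 1 H each → 3
  2 × C: no H
  1 × C: 3 H
  1 × C (aromatic): no H
  1 × F: no H
  1 × O: 1 H
  1 × S: 1 H
  1 × S: no H
  Total hydrogens = 21.
Molecular formula: C16H21FOS2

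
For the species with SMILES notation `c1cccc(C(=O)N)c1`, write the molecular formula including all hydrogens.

Heavy atoms from the SMILES: 7 C, 1 N, 1 O.
Implicit hydrogens by atom environment:
  5 × C (aromatic): 1 H each → 5
  1 × C (aromatic): no H
  1 × C: no H
  1 × N: 2 H
  1 × O: no H
  Total hydrogens = 7.
Molecular formula: C7H7NO

C7H7NO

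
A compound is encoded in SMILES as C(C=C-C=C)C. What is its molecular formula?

Heavy atoms from the SMILES: 6 C.
Implicit hydrogens by atom environment:
  3 × C: 1 H each → 3
  2 × C: 2 H each → 4
  1 × C: 3 H
  Total hydrogens = 10.
Molecular formula: C6H10

C6H10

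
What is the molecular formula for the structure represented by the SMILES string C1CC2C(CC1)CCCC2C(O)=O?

Heavy atoms from the SMILES: 11 C, 2 O.
Implicit hydrogens by atom environment:
  7 × C: 2 H each → 14
  3 × C: 1 H each → 3
  1 × C: no H
  1 × O: 1 H
  1 × O: no H
  Total hydrogens = 18.
Molecular formula: C11H18O2

C11H18O2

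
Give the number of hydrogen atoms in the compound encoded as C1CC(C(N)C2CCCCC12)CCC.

25

Hydrogens are implicit in SMILES; fill each atom to its normal valence:
  8 × C: 2 H each → 16
  4 × C: 1 H each → 4
  1 × C: 3 H
  1 × N: 2 H
  Total hydrogens = 25.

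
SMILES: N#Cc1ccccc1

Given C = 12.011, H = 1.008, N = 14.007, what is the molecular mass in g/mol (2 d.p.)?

Molecular formula: C7H5N.
M = 7×12.011 + 5×1.008 + 1×14.007 = 103.12 g/mol.

103.12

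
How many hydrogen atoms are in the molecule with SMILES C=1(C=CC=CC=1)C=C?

Hydrogens are implicit in SMILES; fill each atom to its normal valence:
  5 × C (aromatic): 1 H each → 5
  1 × C: 2 H
  1 × C: 1 H
  1 × C (aromatic): no H
  Total hydrogens = 8.

8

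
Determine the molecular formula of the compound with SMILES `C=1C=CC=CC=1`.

C6H6

Heavy atoms from the SMILES: 6 C.
Implicit hydrogens by atom environment:
  6 × C (aromatic): 1 H each → 6
  Total hydrogens = 6.
Molecular formula: C6H6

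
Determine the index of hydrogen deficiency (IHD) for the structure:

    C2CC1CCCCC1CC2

2

Molecular formula from the SMILES: C10H18.
DoU = (2C + 2 + N − H − X)/2 = (2·10 + 2 + 0 − 18 − 0)/2 = 4/2 = 2.
(Structurally: 2 ring(s) + 0 π bond(s) = 2.)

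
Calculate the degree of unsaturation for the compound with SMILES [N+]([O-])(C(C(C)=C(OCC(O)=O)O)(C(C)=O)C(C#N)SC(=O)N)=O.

Molecular formula from the SMILES: C11H13N3O8S.
DoU = (2C + 2 + N − H − X)/2 = (2·11 + 2 + 3 − 13 − 0)/2 = 14/2 = 7.
(Structurally: 0 ring(s) + 7 π bond(s) = 7.)

7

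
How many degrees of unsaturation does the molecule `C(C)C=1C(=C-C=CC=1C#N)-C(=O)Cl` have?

7

Molecular formula from the SMILES: C10H8ClNO.
DoU = (2C + 2 + N − H − X)/2 = (2·10 + 2 + 1 − 8 − 1)/2 = 14/2 = 7.
(Structurally: 1 ring(s) + 6 π bond(s) = 7.)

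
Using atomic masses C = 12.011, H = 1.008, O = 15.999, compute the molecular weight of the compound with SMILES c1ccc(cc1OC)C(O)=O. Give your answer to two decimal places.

Molecular formula: C8H8O3.
M = 8×12.011 + 8×1.008 + 3×15.999 = 152.15 g/mol.

152.15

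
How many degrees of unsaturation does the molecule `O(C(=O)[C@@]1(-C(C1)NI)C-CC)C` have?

2

Molecular formula from the SMILES: C8H14INO2.
DoU = (2C + 2 + N − H − X)/2 = (2·8 + 2 + 1 − 14 − 1)/2 = 4/2 = 2.
(Structurally: 1 ring(s) + 1 π bond(s) = 2.)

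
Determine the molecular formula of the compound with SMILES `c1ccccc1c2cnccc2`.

C11H9N

Heavy atoms from the SMILES: 11 C, 1 N.
Implicit hydrogens by atom environment:
  9 × C (aromatic): 1 H each → 9
  2 × C (aromatic): no H
  1 × N (aromatic): no H
  Total hydrogens = 9.
Molecular formula: C11H9N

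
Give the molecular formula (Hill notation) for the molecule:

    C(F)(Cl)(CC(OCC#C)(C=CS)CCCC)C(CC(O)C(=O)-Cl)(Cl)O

C16H22Cl3FO4S

Heavy atoms from the SMILES: 16 C, 3 Cl, 1 F, 4 O, 1 S.
Implicit hydrogens by atom environment:
  6 × C: 2 H each → 12
  5 × C: no H
  4 × C: 1 H each → 4
  3 × Cl: no H
  2 × O: 1 H each → 2
  2 × O: no H
  1 × C: 3 H
  1 × F: no H
  1 × S: 1 H
  Total hydrogens = 22.
Molecular formula: C16H22Cl3FO4S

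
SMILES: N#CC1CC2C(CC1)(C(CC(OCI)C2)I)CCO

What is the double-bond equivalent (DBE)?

4

Molecular formula from the SMILES: C14H21I2NO2.
DoU = (2C + 2 + N − H − X)/2 = (2·14 + 2 + 1 − 21 − 2)/2 = 8/2 = 4.
(Structurally: 2 ring(s) + 2 π bond(s) = 4.)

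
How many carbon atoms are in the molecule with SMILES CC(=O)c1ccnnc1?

6

The symbol for carbon appears 6 times in the SMILES. Lowercase c denotes aromatic carbon and counts toward C.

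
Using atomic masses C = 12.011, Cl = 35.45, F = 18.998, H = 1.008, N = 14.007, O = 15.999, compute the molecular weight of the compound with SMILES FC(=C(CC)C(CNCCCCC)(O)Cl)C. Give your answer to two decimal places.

Molecular formula: C12H23ClFNO.
M = 12×12.011 + 1×35.45 + 1×18.998 + 23×1.008 + 1×14.007 + 1×15.999 = 251.77 g/mol.

251.77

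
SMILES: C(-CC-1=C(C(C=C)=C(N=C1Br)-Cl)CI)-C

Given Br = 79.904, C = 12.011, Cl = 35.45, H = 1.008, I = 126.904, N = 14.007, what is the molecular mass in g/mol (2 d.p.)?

Molecular formula: C11H12BrClIN.
M = 1×79.904 + 11×12.011 + 1×35.45 + 12×1.008 + 1×126.904 + 1×14.007 = 400.48 g/mol.

400.48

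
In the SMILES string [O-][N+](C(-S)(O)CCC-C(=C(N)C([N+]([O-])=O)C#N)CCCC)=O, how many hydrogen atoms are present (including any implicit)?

20

Hydrogens are implicit in SMILES; fill each atom to its normal valence:
  6 × C: 2 H each → 12
  4 × C: no H
  2 × N (charge +1): no H
  2 × O: no H
  2 × O (charge -1): no H
  1 × C: 3 H
  1 × C: 1 H
  1 × N: 2 H
  1 × N: no H
  1 × O: 1 H
  1 × S: 1 H
  Total hydrogens = 20.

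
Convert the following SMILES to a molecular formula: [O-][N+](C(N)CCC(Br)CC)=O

C6H13BrN2O2

Heavy atoms from the SMILES: 1 Br, 6 C, 2 N, 2 O.
Implicit hydrogens by atom environment:
  3 × C: 2 H each → 6
  2 × C: 1 H each → 2
  1 × Br: no H
  1 × C: 3 H
  1 × N: 2 H
  1 × N (charge +1): no H
  1 × O: no H
  1 × O (charge -1): no H
  Total hydrogens = 13.
Molecular formula: C6H13BrN2O2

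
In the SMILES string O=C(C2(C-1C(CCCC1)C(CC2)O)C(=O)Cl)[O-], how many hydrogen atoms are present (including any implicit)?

16

Hydrogens are implicit in SMILES; fill each atom to its normal valence:
  6 × C: 2 H each → 12
  3 × C: 1 H each → 3
  3 × C: no H
  2 × O: no H
  1 × Cl: no H
  1 × O: 1 H
  1 × O (charge -1): no H
  Total hydrogens = 16.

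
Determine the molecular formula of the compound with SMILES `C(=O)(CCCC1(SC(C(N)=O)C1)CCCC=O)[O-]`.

C12H18NO4S-

Heavy atoms from the SMILES: 12 C, 1 N, 4 O, 1 S.
Implicit hydrogens by atom environment:
  7 × C: 2 H each → 14
  3 × C: no H
  3 × O: no H
  2 × C: 1 H each → 2
  1 × N: 2 H
  1 × O (charge -1): no H
  1 × S: no H
  Total hydrogens = 18.
Net charge -1.
Molecular formula: C12H18NO4S-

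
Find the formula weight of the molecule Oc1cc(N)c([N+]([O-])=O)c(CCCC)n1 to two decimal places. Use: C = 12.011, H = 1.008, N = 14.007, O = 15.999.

Molecular formula: C9H13N3O3.
M = 9×12.011 + 13×1.008 + 3×14.007 + 3×15.999 = 211.22 g/mol.

211.22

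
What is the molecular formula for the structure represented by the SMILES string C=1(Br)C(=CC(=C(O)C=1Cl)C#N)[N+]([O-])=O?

Heavy atoms from the SMILES: 1 Br, 7 C, 1 Cl, 2 N, 3 O.
Implicit hydrogens by atom environment:
  5 × C (aromatic): no H
  1 × Br: no H
  1 × C (aromatic): 1 H
  1 × C: no H
  1 × Cl: no H
  1 × N (charge +1): no H
  1 × N: no H
  1 × O: 1 H
  1 × O: no H
  1 × O (charge -1): no H
  Total hydrogens = 2.
Molecular formula: C7H2BrClN2O3

C7H2BrClN2O3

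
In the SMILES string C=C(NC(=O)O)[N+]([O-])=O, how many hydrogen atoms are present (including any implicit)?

Hydrogens are implicit in SMILES; fill each atom to its normal valence:
  2 × C: no H
  2 × O: no H
  1 × C: 2 H
  1 × N: 1 H
  1 × N (charge +1): no H
  1 × O: 1 H
  1 × O (charge -1): no H
  Total hydrogens = 4.

4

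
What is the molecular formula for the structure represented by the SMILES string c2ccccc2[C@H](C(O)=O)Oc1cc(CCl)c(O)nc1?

Heavy atoms from the SMILES: 14 C, 1 Cl, 1 N, 4 O.
Implicit hydrogens by atom environment:
  7 × C (aromatic): 1 H each → 7
  4 × C (aromatic): no H
  2 × O: 1 H each → 2
  2 × O: no H
  1 × C: 2 H
  1 × C: 1 H
  1 × C: no H
  1 × Cl: no H
  1 × N (aromatic): no H
  Total hydrogens = 12.
Molecular formula: C14H12ClNO4

C14H12ClNO4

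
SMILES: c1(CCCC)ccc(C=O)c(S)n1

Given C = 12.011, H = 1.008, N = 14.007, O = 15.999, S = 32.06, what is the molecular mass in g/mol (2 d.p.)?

Molecular formula: C10H13NOS.
M = 10×12.011 + 13×1.008 + 1×14.007 + 1×15.999 + 1×32.06 = 195.28 g/mol.

195.28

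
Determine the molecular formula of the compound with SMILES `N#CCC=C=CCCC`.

Heavy atoms from the SMILES: 8 C, 1 N.
Implicit hydrogens by atom environment:
  3 × C: 2 H each → 6
  2 × C: 1 H each → 2
  2 × C: no H
  1 × C: 3 H
  1 × N: no H
  Total hydrogens = 11.
Molecular formula: C8H11N

C8H11N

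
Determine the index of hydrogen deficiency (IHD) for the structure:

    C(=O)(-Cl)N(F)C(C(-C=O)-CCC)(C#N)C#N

Molecular formula from the SMILES: C9H9ClFN3O2.
DoU = (2C + 2 + N − H − X)/2 = (2·9 + 2 + 3 − 9 − 2)/2 = 12/2 = 6.
(Structurally: 0 ring(s) + 6 π bond(s) = 6.)

6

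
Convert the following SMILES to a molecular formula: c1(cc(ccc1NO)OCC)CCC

Heavy atoms from the SMILES: 11 C, 1 N, 2 O.
Implicit hydrogens by atom environment:
  3 × C: 2 H each → 6
  3 × C (aromatic): 1 H each → 3
  3 × C (aromatic): no H
  2 × C: 3 H each → 6
  1 × N: 1 H
  1 × O: 1 H
  1 × O: no H
  Total hydrogens = 17.
Molecular formula: C11H17NO2

C11H17NO2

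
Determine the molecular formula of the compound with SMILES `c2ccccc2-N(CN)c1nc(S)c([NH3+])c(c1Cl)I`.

Heavy atoms from the SMILES: 12 C, 1 Cl, 1 I, 4 N, 1 S.
Implicit hydrogens by atom environment:
  6 × C (aromatic): no H
  5 × C (aromatic): 1 H each → 5
  1 × C: 2 H
  1 × Cl: no H
  1 × I: no H
  1 × N (charge +1): 3 H
  1 × N: 2 H
  1 × N (aromatic): no H
  1 × N: no H
  1 × S: 1 H
  Total hydrogens = 13.
Net charge +1.
Molecular formula: C12H13ClIN4S+

C12H13ClIN4S+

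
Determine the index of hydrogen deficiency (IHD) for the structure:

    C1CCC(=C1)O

Molecular formula from the SMILES: C5H8O.
DoU = (2C + 2 + N − H − X)/2 = (2·5 + 2 + 0 − 8 − 0)/2 = 4/2 = 2.
(Structurally: 1 ring(s) + 1 π bond(s) = 2.)

2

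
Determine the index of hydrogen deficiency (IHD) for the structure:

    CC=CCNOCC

1

Molecular formula from the SMILES: C6H13NO.
DoU = (2C + 2 + N − H − X)/2 = (2·6 + 2 + 1 − 13 − 0)/2 = 2/2 = 1.
(Structurally: 0 ring(s) + 1 π bond(s) = 1.)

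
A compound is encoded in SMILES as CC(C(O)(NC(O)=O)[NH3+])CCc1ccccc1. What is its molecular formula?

Heavy atoms from the SMILES: 12 C, 2 N, 3 O.
Implicit hydrogens by atom environment:
  5 × C (aromatic): 1 H each → 5
  2 × C: 2 H each → 4
  2 × C: no H
  2 × O: 1 H each → 2
  1 × C: 3 H
  1 × C: 1 H
  1 × C (aromatic): no H
  1 × N (charge +1): 3 H
  1 × N: 1 H
  1 × O: no H
  Total hydrogens = 19.
Net charge +1.
Molecular formula: C12H19N2O3+

C12H19N2O3+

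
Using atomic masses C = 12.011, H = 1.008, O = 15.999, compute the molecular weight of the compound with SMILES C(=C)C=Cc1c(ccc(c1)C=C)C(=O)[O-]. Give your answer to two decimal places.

199.23

Molecular formula: C13H11O2-.
M = 13×12.011 + 11×1.008 + 2×15.999 = 199.23 g/mol.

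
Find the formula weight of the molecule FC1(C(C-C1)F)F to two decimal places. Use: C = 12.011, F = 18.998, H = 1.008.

110.08

Molecular formula: C4H5F3.
M = 4×12.011 + 3×18.998 + 5×1.008 = 110.08 g/mol.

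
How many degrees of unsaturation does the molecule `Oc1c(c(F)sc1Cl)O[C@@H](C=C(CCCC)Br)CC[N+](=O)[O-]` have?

5

Molecular formula from the SMILES: C13H16BrClFNO4S.
DoU = (2C + 2 + N − H − X)/2 = (2·13 + 2 + 1 − 16 − 3)/2 = 10/2 = 5.
(Structurally: 1 ring(s) + 4 π bond(s) = 5.)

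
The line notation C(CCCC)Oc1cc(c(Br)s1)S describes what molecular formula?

C9H13BrOS2

Heavy atoms from the SMILES: 1 Br, 9 C, 1 O, 2 S.
Implicit hydrogens by atom environment:
  4 × C: 2 H each → 8
  3 × C (aromatic): no H
  1 × Br: no H
  1 × C: 3 H
  1 × C (aromatic): 1 H
  1 × O: no H
  1 × S: 1 H
  1 × S (aromatic): no H
  Total hydrogens = 13.
Molecular formula: C9H13BrOS2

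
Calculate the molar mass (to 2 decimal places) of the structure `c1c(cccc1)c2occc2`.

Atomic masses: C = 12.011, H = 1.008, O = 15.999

144.17

Molecular formula: C10H8O.
M = 10×12.011 + 8×1.008 + 1×15.999 = 144.17 g/mol.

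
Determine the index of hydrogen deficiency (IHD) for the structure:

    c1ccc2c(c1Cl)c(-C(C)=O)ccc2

Molecular formula from the SMILES: C12H9ClO.
DoU = (2C + 2 + N − H − X)/2 = (2·12 + 2 + 0 − 9 − 1)/2 = 16/2 = 8.
(Structurally: 2 ring(s) + 6 π bond(s) = 8.)

8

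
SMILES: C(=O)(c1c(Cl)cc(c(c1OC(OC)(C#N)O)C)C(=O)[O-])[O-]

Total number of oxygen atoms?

7

The symbol for oxygen appears 7 times in the SMILES.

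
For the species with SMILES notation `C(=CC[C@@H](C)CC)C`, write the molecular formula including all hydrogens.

C8H16

Heavy atoms from the SMILES: 8 C.
Implicit hydrogens by atom environment:
  3 × C: 3 H each → 9
  3 × C: 1 H each → 3
  2 × C: 2 H each → 4
  Total hydrogens = 16.
Molecular formula: C8H16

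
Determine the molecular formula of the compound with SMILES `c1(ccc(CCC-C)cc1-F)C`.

C11H15F

Heavy atoms from the SMILES: 11 C, 1 F.
Implicit hydrogens by atom environment:
  3 × C: 2 H each → 6
  3 × C (aromatic): 1 H each → 3
  3 × C (aromatic): no H
  2 × C: 3 H each → 6
  1 × F: no H
  Total hydrogens = 15.
Molecular formula: C11H15F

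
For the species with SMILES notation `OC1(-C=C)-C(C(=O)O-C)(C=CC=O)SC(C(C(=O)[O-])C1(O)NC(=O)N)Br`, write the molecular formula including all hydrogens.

C14H16BrN2O8S-

Heavy atoms from the SMILES: 1 Br, 14 C, 2 N, 8 O, 1 S.
Implicit hydrogens by atom environment:
  6 × C: 1 H each → 6
  6 × C: no H
  5 × O: no H
  2 × O: 1 H each → 2
  1 × Br: no H
  1 × C: 3 H
  1 × C: 2 H
  1 × N: 2 H
  1 × N: 1 H
  1 × O (charge -1): no H
  1 × S: no H
  Total hydrogens = 16.
Net charge -1.
Molecular formula: C14H16BrN2O8S-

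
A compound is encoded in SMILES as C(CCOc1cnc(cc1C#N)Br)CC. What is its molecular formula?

C11H13BrN2O

Heavy atoms from the SMILES: 1 Br, 11 C, 2 N, 1 O.
Implicit hydrogens by atom environment:
  4 × C: 2 H each → 8
  3 × C (aromatic): no H
  2 × C (aromatic): 1 H each → 2
  1 × Br: no H
  1 × C: 3 H
  1 × C: no H
  1 × N (aromatic): no H
  1 × N: no H
  1 × O: no H
  Total hydrogens = 13.
Molecular formula: C11H13BrN2O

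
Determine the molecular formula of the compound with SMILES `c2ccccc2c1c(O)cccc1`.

C12H10O

Heavy atoms from the SMILES: 12 C, 1 O.
Implicit hydrogens by atom environment:
  9 × C (aromatic): 1 H each → 9
  3 × C (aromatic): no H
  1 × O: 1 H
  Total hydrogens = 10.
Molecular formula: C12H10O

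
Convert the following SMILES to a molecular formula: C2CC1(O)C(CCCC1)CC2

C10H18O

Heavy atoms from the SMILES: 10 C, 1 O.
Implicit hydrogens by atom environment:
  8 × C: 2 H each → 16
  1 × C: 1 H
  1 × C: no H
  1 × O: 1 H
  Total hydrogens = 18.
Molecular formula: C10H18O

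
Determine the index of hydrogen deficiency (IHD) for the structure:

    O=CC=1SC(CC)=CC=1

Molecular formula from the SMILES: C7H8OS.
DoU = (2C + 2 + N − H − X)/2 = (2·7 + 2 + 0 − 8 − 0)/2 = 8/2 = 4.
(Structurally: 1 ring(s) + 3 π bond(s) = 4.)

4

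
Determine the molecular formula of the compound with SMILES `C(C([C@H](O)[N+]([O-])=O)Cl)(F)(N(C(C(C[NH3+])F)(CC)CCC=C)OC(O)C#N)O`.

Heavy atoms from the SMILES: 14 C, 1 Cl, 2 F, 4 N, 6 O.
Implicit hydrogens by atom environment:
  5 × C: 2 H each → 10
  5 × C: 1 H each → 5
  3 × C: no H
  3 × O: 1 H each → 3
  2 × F: no H
  2 × N: no H
  2 × O: no H
  1 × C: 3 H
  1 × Cl: no H
  1 × N (charge +1): 3 H
  1 × N (charge +1): no H
  1 × O (charge -1): no H
  Total hydrogens = 24.
Net charge +1.
Molecular formula: C14H24ClF2N4O6+

C14H24ClF2N4O6+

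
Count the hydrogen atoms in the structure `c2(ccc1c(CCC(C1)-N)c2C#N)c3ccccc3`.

Hydrogens are implicit in SMILES; fill each atom to its normal valence:
  7 × C (aromatic): 1 H each → 7
  5 × C (aromatic): no H
  3 × C: 2 H each → 6
  1 × C: 1 H
  1 × C: no H
  1 × N: 2 H
  1 × N: no H
  Total hydrogens = 16.

16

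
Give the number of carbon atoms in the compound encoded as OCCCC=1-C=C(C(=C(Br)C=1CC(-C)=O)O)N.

The symbol for carbon appears 12 times in the SMILES.

12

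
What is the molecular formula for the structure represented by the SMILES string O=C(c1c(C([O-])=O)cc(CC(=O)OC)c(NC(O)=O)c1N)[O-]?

Heavy atoms from the SMILES: 12 C, 2 N, 8 O.
Implicit hydrogens by atom environment:
  5 × C (aromatic): no H
  5 × O: no H
  4 × C: no H
  2 × O (charge -1): no H
  1 × C: 3 H
  1 × C: 2 H
  1 × C (aromatic): 1 H
  1 × N: 2 H
  1 × N: 1 H
  1 × O: 1 H
  Total hydrogens = 10.
Net charge -2.
Molecular formula: [C12H10N2O8]2-

[C12H10N2O8]2-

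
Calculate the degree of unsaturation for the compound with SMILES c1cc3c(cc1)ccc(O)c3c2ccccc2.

11

Molecular formula from the SMILES: C16H12O.
DoU = (2C + 2 + N − H − X)/2 = (2·16 + 2 + 0 − 12 − 0)/2 = 22/2 = 11.
(Structurally: 3 ring(s) + 8 π bond(s) = 11.)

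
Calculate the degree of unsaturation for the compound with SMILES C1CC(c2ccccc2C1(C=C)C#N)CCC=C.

Molecular formula from the SMILES: C17H19N.
DoU = (2C + 2 + N − H − X)/2 = (2·17 + 2 + 1 − 19 − 0)/2 = 18/2 = 9.
(Structurally: 2 ring(s) + 7 π bond(s) = 9.)

9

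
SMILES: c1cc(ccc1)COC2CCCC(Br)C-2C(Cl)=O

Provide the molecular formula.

C14H16BrClO2

Heavy atoms from the SMILES: 1 Br, 14 C, 1 Cl, 2 O.
Implicit hydrogens by atom environment:
  5 × C (aromatic): 1 H each → 5
  4 × C: 2 H each → 8
  3 × C: 1 H each → 3
  2 × O: no H
  1 × Br: no H
  1 × C: no H
  1 × C (aromatic): no H
  1 × Cl: no H
  Total hydrogens = 16.
Molecular formula: C14H16BrClO2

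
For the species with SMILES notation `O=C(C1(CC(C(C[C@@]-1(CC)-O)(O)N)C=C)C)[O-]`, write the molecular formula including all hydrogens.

Heavy atoms from the SMILES: 12 C, 1 N, 4 O.
Implicit hydrogens by atom environment:
  4 × C: 2 H each → 8
  4 × C: no H
  2 × C: 3 H each → 6
  2 × C: 1 H each → 2
  2 × O: 1 H each → 2
  1 × N: 2 H
  1 × O: no H
  1 × O (charge -1): no H
  Total hydrogens = 20.
Net charge -1.
Molecular formula: C12H20NO4-

C12H20NO4-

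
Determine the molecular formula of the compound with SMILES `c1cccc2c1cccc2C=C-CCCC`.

C16H18

Heavy atoms from the SMILES: 16 C.
Implicit hydrogens by atom environment:
  7 × C (aromatic): 1 H each → 7
  3 × C: 2 H each → 6
  3 × C (aromatic): no H
  2 × C: 1 H each → 2
  1 × C: 3 H
  Total hydrogens = 18.
Molecular formula: C16H18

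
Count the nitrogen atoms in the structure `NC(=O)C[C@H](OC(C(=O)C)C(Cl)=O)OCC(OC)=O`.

The symbol for nitrogen appears 1 time in the SMILES.

1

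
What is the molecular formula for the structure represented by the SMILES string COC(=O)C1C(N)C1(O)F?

C5H8FNO3

Heavy atoms from the SMILES: 5 C, 1 F, 1 N, 3 O.
Implicit hydrogens by atom environment:
  2 × C: 1 H each → 2
  2 × C: no H
  2 × O: no H
  1 × C: 3 H
  1 × F: no H
  1 × N: 2 H
  1 × O: 1 H
  Total hydrogens = 8.
Molecular formula: C5H8FNO3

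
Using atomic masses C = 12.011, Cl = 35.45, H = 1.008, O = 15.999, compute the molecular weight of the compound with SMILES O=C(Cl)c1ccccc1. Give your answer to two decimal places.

Molecular formula: C7H5ClO.
M = 7×12.011 + 1×35.45 + 5×1.008 + 1×15.999 = 140.57 g/mol.

140.57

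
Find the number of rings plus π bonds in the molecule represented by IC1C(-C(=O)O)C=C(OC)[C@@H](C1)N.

3

Molecular formula from the SMILES: C8H12INO3.
DoU = (2C + 2 + N − H − X)/2 = (2·8 + 2 + 1 − 12 − 1)/2 = 6/2 = 3.
(Structurally: 1 ring(s) + 2 π bond(s) = 3.)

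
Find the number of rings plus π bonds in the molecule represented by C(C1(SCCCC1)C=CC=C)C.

Molecular formula from the SMILES: C11H18S.
DoU = (2C + 2 + N − H − X)/2 = (2·11 + 2 + 0 − 18 − 0)/2 = 6/2 = 3.
(Structurally: 1 ring(s) + 2 π bond(s) = 3.)

3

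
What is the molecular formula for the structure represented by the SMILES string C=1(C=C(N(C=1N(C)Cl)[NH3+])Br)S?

C5H8BrClN3S+

Heavy atoms from the SMILES: 1 Br, 5 C, 1 Cl, 3 N, 1 S.
Implicit hydrogens by atom environment:
  3 × C (aromatic): no H
  1 × Br: no H
  1 × C: 3 H
  1 × C (aromatic): 1 H
  1 × Cl: no H
  1 × N (charge +1): 3 H
  1 × N (aromatic): no H
  1 × N: no H
  1 × S: 1 H
  Total hydrogens = 8.
Net charge +1.
Molecular formula: C5H8BrClN3S+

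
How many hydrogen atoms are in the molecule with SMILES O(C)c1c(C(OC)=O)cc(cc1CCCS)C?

18

Hydrogens are implicit in SMILES; fill each atom to its normal valence:
  4 × C (aromatic): no H
  3 × C: 3 H each → 9
  3 × C: 2 H each → 6
  3 × O: no H
  2 × C (aromatic): 1 H each → 2
  1 × C: no H
  1 × S: 1 H
  Total hydrogens = 18.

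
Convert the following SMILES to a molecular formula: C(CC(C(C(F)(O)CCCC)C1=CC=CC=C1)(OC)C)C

Heavy atoms from the SMILES: 18 C, 1 F, 2 O.
Implicit hydrogens by atom environment:
  5 × C: 2 H each → 10
  5 × C (aromatic): 1 H each → 5
  4 × C: 3 H each → 12
  2 × C: no H
  1 × C: 1 H
  1 × C (aromatic): no H
  1 × F: no H
  1 × O: 1 H
  1 × O: no H
  Total hydrogens = 29.
Molecular formula: C18H29FO2

C18H29FO2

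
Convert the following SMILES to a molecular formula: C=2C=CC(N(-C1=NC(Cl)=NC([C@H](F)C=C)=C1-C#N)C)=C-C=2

C15H12ClFN4

Heavy atoms from the SMILES: 15 C, 1 Cl, 1 F, 4 N.
Implicit hydrogens by atom environment:
  5 × C (aromatic): 1 H each → 5
  5 × C (aromatic): no H
  2 × C: 1 H each → 2
  2 × N (aromatic): no H
  2 × N: no H
  1 × C: 3 H
  1 × C: 2 H
  1 × C: no H
  1 × Cl: no H
  1 × F: no H
  Total hydrogens = 12.
Molecular formula: C15H12ClFN4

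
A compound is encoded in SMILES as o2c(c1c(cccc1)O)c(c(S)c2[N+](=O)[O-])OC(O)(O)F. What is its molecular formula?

Heavy atoms from the SMILES: 11 C, 1 F, 1 N, 7 O, 1 S.
Implicit hydrogens by atom environment:
  6 × C (aromatic): no H
  4 × C (aromatic): 1 H each → 4
  3 × O: 1 H each → 3
  2 × O: no H
  1 × C: no H
  1 × F: no H
  1 × N (charge +1): no H
  1 × O (aromatic): no H
  1 × O (charge -1): no H
  1 × S: 1 H
  Total hydrogens = 8.
Molecular formula: C11H8FNO7S

C11H8FNO7S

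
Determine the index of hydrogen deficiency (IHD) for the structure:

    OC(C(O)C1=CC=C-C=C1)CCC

4

Molecular formula from the SMILES: C11H16O2.
DoU = (2C + 2 + N − H − X)/2 = (2·11 + 2 + 0 − 16 − 0)/2 = 8/2 = 4.
(Structurally: 1 ring(s) + 3 π bond(s) = 4.)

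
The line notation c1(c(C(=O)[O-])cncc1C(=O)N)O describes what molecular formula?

Heavy atoms from the SMILES: 7 C, 2 N, 4 O.
Implicit hydrogens by atom environment:
  3 × C (aromatic): no H
  2 × C (aromatic): 1 H each → 2
  2 × C: no H
  2 × O: no H
  1 × N: 2 H
  1 × N (aromatic): no H
  1 × O: 1 H
  1 × O (charge -1): no H
  Total hydrogens = 5.
Net charge -1.
Molecular formula: C7H5N2O4-

C7H5N2O4-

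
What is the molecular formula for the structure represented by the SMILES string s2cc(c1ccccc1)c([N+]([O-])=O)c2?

Heavy atoms from the SMILES: 10 C, 1 N, 2 O, 1 S.
Implicit hydrogens by atom environment:
  7 × C (aromatic): 1 H each → 7
  3 × C (aromatic): no H
  1 × N (charge +1): no H
  1 × O: no H
  1 × O (charge -1): no H
  1 × S (aromatic): no H
  Total hydrogens = 7.
Molecular formula: C10H7NO2S

C10H7NO2S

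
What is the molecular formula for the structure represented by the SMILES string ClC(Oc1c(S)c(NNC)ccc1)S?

C8H11ClN2OS2

Heavy atoms from the SMILES: 8 C, 1 Cl, 2 N, 1 O, 2 S.
Implicit hydrogens by atom environment:
  3 × C (aromatic): 1 H each → 3
  3 × C (aromatic): no H
  2 × N: 1 H each → 2
  2 × S: 1 H each → 2
  1 × C: 3 H
  1 × C: 1 H
  1 × Cl: no H
  1 × O: no H
  Total hydrogens = 11.
Molecular formula: C8H11ClN2OS2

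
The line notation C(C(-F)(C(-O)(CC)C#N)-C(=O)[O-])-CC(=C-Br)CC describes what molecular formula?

Heavy atoms from the SMILES: 1 Br, 12 C, 1 F, 1 N, 3 O.
Implicit hydrogens by atom environment:
  5 × C: no H
  4 × C: 2 H each → 8
  2 × C: 3 H each → 6
  1 × Br: no H
  1 × C: 1 H
  1 × F: no H
  1 × N: no H
  1 × O: 1 H
  1 × O: no H
  1 × O (charge -1): no H
  Total hydrogens = 16.
Net charge -1.
Molecular formula: C12H16BrFNO3-

C12H16BrFNO3-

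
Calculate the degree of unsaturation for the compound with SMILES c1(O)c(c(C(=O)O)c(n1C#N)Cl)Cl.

6

Molecular formula from the SMILES: C6H2Cl2N2O3.
DoU = (2C + 2 + N − H − X)/2 = (2·6 + 2 + 2 − 2 − 2)/2 = 12/2 = 6.
(Structurally: 1 ring(s) + 5 π bond(s) = 6.)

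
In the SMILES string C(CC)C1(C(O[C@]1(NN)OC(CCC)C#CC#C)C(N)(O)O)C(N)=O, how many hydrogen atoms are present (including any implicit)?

Hydrogens are implicit in SMILES; fill each atom to its normal valence:
  7 × C: no H
  4 × C: 2 H each → 8
  3 × C: 1 H each → 3
  3 × N: 2 H each → 6
  3 × O: no H
  2 × C: 3 H each → 6
  2 × O: 1 H each → 2
  1 × N: 1 H
  Total hydrogens = 26.

26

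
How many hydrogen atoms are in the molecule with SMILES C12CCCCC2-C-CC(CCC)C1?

24

Hydrogens are implicit in SMILES; fill each atom to its normal valence:
  9 × C: 2 H each → 18
  3 × C: 1 H each → 3
  1 × C: 3 H
  Total hydrogens = 24.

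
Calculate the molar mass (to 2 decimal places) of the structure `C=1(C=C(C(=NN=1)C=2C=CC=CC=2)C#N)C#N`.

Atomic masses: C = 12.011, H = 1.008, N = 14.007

206.21

Molecular formula: C12H6N4.
M = 12×12.011 + 6×1.008 + 4×14.007 = 206.21 g/mol.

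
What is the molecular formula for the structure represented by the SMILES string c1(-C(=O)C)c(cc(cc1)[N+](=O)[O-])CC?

Heavy atoms from the SMILES: 10 C, 1 N, 3 O.
Implicit hydrogens by atom environment:
  3 × C (aromatic): 1 H each → 3
  3 × C (aromatic): no H
  2 × C: 3 H each → 6
  2 × O: no H
  1 × C: 2 H
  1 × C: no H
  1 × N (charge +1): no H
  1 × O (charge -1): no H
  Total hydrogens = 11.
Molecular formula: C10H11NO3

C10H11NO3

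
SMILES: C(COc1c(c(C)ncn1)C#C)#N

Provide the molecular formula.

C9H7N3O

Heavy atoms from the SMILES: 9 C, 3 N, 1 O.
Implicit hydrogens by atom environment:
  3 × C (aromatic): no H
  2 × C: no H
  2 × N (aromatic): no H
  1 × C: 3 H
  1 × C: 2 H
  1 × C (aromatic): 1 H
  1 × C: 1 H
  1 × N: no H
  1 × O: no H
  Total hydrogens = 7.
Molecular formula: C9H7N3O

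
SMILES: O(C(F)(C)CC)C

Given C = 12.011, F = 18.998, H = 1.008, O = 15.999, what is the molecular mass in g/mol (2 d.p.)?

Molecular formula: C5H11FO.
M = 5×12.011 + 1×18.998 + 11×1.008 + 1×15.999 = 106.14 g/mol.

106.14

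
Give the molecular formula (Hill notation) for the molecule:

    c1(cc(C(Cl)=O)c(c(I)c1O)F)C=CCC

C11H9ClFIO2

Heavy atoms from the SMILES: 11 C, 1 Cl, 1 F, 1 I, 2 O.
Implicit hydrogens by atom environment:
  5 × C (aromatic): no H
  2 × C: 1 H each → 2
  1 × C: 3 H
  1 × C: 2 H
  1 × C (aromatic): 1 H
  1 × C: no H
  1 × Cl: no H
  1 × F: no H
  1 × I: no H
  1 × O: 1 H
  1 × O: no H
  Total hydrogens = 9.
Molecular formula: C11H9ClFIO2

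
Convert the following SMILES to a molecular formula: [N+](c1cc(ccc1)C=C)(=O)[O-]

C8H7NO2

Heavy atoms from the SMILES: 8 C, 1 N, 2 O.
Implicit hydrogens by atom environment:
  4 × C (aromatic): 1 H each → 4
  2 × C (aromatic): no H
  1 × C: 2 H
  1 × C: 1 H
  1 × N (charge +1): no H
  1 × O: no H
  1 × O (charge -1): no H
  Total hydrogens = 7.
Molecular formula: C8H7NO2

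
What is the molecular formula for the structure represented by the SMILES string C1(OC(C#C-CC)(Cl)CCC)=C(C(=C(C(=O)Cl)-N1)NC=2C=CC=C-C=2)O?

C19H20Cl2N2O3

Heavy atoms from the SMILES: 19 C, 2 Cl, 2 N, 3 O.
Implicit hydrogens by atom environment:
  5 × C (aromatic): 1 H each → 5
  5 × C (aromatic): no H
  4 × C: no H
  3 × C: 2 H each → 6
  2 × C: 3 H each → 6
  2 × Cl: no H
  2 × O: no H
  1 × N (aromatic): 1 H
  1 × N: 1 H
  1 × O: 1 H
  Total hydrogens = 20.
Molecular formula: C19H20Cl2N2O3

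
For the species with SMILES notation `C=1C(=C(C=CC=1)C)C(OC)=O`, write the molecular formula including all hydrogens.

C9H10O2

Heavy atoms from the SMILES: 9 C, 2 O.
Implicit hydrogens by atom environment:
  4 × C (aromatic): 1 H each → 4
  2 × C: 3 H each → 6
  2 × C (aromatic): no H
  2 × O: no H
  1 × C: no H
  Total hydrogens = 10.
Molecular formula: C9H10O2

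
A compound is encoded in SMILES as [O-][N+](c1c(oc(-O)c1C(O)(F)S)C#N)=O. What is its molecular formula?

Heavy atoms from the SMILES: 6 C, 1 F, 2 N, 5 O, 1 S.
Implicit hydrogens by atom environment:
  4 × C (aromatic): no H
  2 × C: no H
  2 × O: 1 H each → 2
  1 × F: no H
  1 × N (charge +1): no H
  1 × N: no H
  1 × O (aromatic): no H
  1 × O: no H
  1 × O (charge -1): no H
  1 × S: 1 H
  Total hydrogens = 3.
Molecular formula: C6H3FN2O5S

C6H3FN2O5S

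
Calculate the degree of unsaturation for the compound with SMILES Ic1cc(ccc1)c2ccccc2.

8

Molecular formula from the SMILES: C12H9I.
DoU = (2C + 2 + N − H − X)/2 = (2·12 + 2 + 0 − 9 − 1)/2 = 16/2 = 8.
(Structurally: 2 ring(s) + 6 π bond(s) = 8.)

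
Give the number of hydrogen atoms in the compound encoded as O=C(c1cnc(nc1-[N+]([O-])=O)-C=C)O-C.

7

Hydrogens are implicit in SMILES; fill each atom to its normal valence:
  3 × C (aromatic): no H
  3 × O: no H
  2 × N (aromatic): no H
  1 × C: 3 H
  1 × C: 2 H
  1 × C (aromatic): 1 H
  1 × C: 1 H
  1 × C: no H
  1 × N (charge +1): no H
  1 × O (charge -1): no H
  Total hydrogens = 7.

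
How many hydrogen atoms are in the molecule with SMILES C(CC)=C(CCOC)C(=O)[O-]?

Hydrogens are implicit in SMILES; fill each atom to its normal valence:
  3 × C: 2 H each → 6
  2 × C: 3 H each → 6
  2 × C: no H
  2 × O: no H
  1 × C: 1 H
  1 × O (charge -1): no H
  Total hydrogens = 13.

13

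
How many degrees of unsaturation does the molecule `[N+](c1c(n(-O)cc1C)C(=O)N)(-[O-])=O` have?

Molecular formula from the SMILES: C6H7N3O4.
DoU = (2C + 2 + N − H − X)/2 = (2·6 + 2 + 3 − 7 − 0)/2 = 10/2 = 5.
(Structurally: 1 ring(s) + 4 π bond(s) = 5.)

5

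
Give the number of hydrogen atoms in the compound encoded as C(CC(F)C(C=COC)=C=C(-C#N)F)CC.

15

Hydrogens are implicit in SMILES; fill each atom to its normal valence:
  4 × C: no H
  3 × C: 2 H each → 6
  3 × C: 1 H each → 3
  2 × C: 3 H each → 6
  2 × F: no H
  1 × N: no H
  1 × O: no H
  Total hydrogens = 15.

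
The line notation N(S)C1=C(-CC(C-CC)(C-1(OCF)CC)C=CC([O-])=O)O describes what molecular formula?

Heavy atoms from the SMILES: 14 C, 1 F, 1 N, 4 O, 1 S.
Implicit hydrogens by atom environment:
  5 × C: 2 H each → 10
  5 × C: no H
  2 × C: 3 H each → 6
  2 × C: 1 H each → 2
  2 × O: no H
  1 × F: no H
  1 × N: 1 H
  1 × O: 1 H
  1 × O (charge -1): no H
  1 × S: 1 H
  Total hydrogens = 21.
Net charge -1.
Molecular formula: C14H21FNO4S-

C14H21FNO4S-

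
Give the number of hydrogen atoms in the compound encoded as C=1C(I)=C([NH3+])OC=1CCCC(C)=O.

Hydrogens are implicit in SMILES; fill each atom to its normal valence:
  3 × C: 2 H each → 6
  3 × C (aromatic): no H
  1 × C: 3 H
  1 × C (aromatic): 1 H
  1 × C: no H
  1 × I: no H
  1 × N (charge +1): 3 H
  1 × O (aromatic): no H
  1 × O: no H
  Total hydrogens = 13.

13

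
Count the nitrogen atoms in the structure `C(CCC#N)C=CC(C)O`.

1

The symbol for nitrogen appears 1 time in the SMILES.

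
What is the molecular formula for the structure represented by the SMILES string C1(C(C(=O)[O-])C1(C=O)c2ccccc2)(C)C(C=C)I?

Heavy atoms from the SMILES: 15 C, 1 I, 3 O.
Implicit hydrogens by atom environment:
  5 × C (aromatic): 1 H each → 5
  4 × C: 1 H each → 4
  3 × C: no H
  2 × O: no H
  1 × C: 3 H
  1 × C: 2 H
  1 × C (aromatic): no H
  1 × I: no H
  1 × O (charge -1): no H
  Total hydrogens = 14.
Net charge -1.
Molecular formula: C15H14IO3-

C15H14IO3-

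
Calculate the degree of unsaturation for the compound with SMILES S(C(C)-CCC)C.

Molecular formula from the SMILES: C6H14S.
DoU = (2C + 2 + N − H − X)/2 = (2·6 + 2 + 0 − 14 − 0)/2 = 0/2 = 0.
(Structurally: 0 ring(s) + 0 π bond(s) = 0.)

0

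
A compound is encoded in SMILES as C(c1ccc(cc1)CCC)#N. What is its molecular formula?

Heavy atoms from the SMILES: 10 C, 1 N.
Implicit hydrogens by atom environment:
  4 × C (aromatic): 1 H each → 4
  2 × C: 2 H each → 4
  2 × C (aromatic): no H
  1 × C: 3 H
  1 × C: no H
  1 × N: no H
  Total hydrogens = 11.
Molecular formula: C10H11N

C10H11N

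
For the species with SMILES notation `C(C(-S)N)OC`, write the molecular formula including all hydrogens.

C3H9NOS

Heavy atoms from the SMILES: 3 C, 1 N, 1 O, 1 S.
Implicit hydrogens by atom environment:
  1 × C: 3 H
  1 × C: 2 H
  1 × C: 1 H
  1 × N: 2 H
  1 × O: no H
  1 × S: 1 H
  Total hydrogens = 9.
Molecular formula: C3H9NOS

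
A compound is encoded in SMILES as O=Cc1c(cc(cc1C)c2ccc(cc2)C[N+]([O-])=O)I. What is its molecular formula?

Heavy atoms from the SMILES: 15 C, 1 I, 1 N, 3 O.
Implicit hydrogens by atom environment:
  6 × C (aromatic): 1 H each → 6
  6 × C (aromatic): no H
  2 × O: no H
  1 × C: 3 H
  1 × C: 2 H
  1 × C: 1 H
  1 × I: no H
  1 × N (charge +1): no H
  1 × O (charge -1): no H
  Total hydrogens = 12.
Molecular formula: C15H12INO3

C15H12INO3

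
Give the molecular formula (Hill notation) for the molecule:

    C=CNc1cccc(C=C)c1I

C10H10IN

Heavy atoms from the SMILES: 10 C, 1 I, 1 N.
Implicit hydrogens by atom environment:
  3 × C (aromatic): 1 H each → 3
  3 × C (aromatic): no H
  2 × C: 2 H each → 4
  2 × C: 1 H each → 2
  1 × I: no H
  1 × N: 1 H
  Total hydrogens = 10.
Molecular formula: C10H10IN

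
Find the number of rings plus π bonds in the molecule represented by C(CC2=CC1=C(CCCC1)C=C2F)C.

Molecular formula from the SMILES: C13H17F.
DoU = (2C + 2 + N − H − X)/2 = (2·13 + 2 + 0 − 17 − 1)/2 = 10/2 = 5.
(Structurally: 2 ring(s) + 3 π bond(s) = 5.)

5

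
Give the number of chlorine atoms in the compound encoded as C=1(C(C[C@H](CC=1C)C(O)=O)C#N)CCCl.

1

The symbol for chlorine appears 1 time in the SMILES.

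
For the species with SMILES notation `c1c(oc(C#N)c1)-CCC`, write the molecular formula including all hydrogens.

C8H9NO

Heavy atoms from the SMILES: 8 C, 1 N, 1 O.
Implicit hydrogens by atom environment:
  2 × C: 2 H each → 4
  2 × C (aromatic): 1 H each → 2
  2 × C (aromatic): no H
  1 × C: 3 H
  1 × C: no H
  1 × N: no H
  1 × O (aromatic): no H
  Total hydrogens = 9.
Molecular formula: C8H9NO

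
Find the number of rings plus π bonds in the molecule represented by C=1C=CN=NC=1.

4

Molecular formula from the SMILES: C4H4N2.
DoU = (2C + 2 + N − H − X)/2 = (2·4 + 2 + 2 − 4 − 0)/2 = 8/2 = 4.
(Structurally: 1 ring(s) + 3 π bond(s) = 4.)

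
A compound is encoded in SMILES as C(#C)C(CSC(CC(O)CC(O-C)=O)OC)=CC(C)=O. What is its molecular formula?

Heavy atoms from the SMILES: 14 C, 5 O, 1 S.
Implicit hydrogens by atom environment:
  4 × C: 1 H each → 4
  4 × C: no H
  4 × O: no H
  3 × C: 3 H each → 9
  3 × C: 2 H each → 6
  1 × O: 1 H
  1 × S: no H
  Total hydrogens = 20.
Molecular formula: C14H20O5S

C14H20O5S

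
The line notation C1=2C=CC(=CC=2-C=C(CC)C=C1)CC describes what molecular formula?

Heavy atoms from the SMILES: 14 C.
Implicit hydrogens by atom environment:
  6 × C (aromatic): 1 H each → 6
  4 × C (aromatic): no H
  2 × C: 3 H each → 6
  2 × C: 2 H each → 4
  Total hydrogens = 16.
Molecular formula: C14H16

C14H16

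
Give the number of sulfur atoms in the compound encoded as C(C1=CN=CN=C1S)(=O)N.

The symbol for sulfur appears 1 time in the SMILES.

1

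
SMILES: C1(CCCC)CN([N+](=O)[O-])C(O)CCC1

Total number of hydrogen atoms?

Hydrogens are implicit in SMILES; fill each atom to its normal valence:
  7 × C: 2 H each → 14
  2 × C: 1 H each → 2
  1 × C: 3 H
  1 × N: no H
  1 × N (charge +1): no H
  1 × O: 1 H
  1 × O: no H
  1 × O (charge -1): no H
  Total hydrogens = 20.

20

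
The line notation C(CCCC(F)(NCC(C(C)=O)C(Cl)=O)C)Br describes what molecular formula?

C11H18BrClFNO2

Heavy atoms from the SMILES: 1 Br, 11 C, 1 Cl, 1 F, 1 N, 2 O.
Implicit hydrogens by atom environment:
  5 × C: 2 H each → 10
  3 × C: no H
  2 × C: 3 H each → 6
  2 × O: no H
  1 × Br: no H
  1 × C: 1 H
  1 × Cl: no H
  1 × F: no H
  1 × N: 1 H
  Total hydrogens = 18.
Molecular formula: C11H18BrClFNO2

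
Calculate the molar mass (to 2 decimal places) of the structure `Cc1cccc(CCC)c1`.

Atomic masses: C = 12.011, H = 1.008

134.22

Molecular formula: C10H14.
M = 10×12.011 + 14×1.008 = 134.22 g/mol.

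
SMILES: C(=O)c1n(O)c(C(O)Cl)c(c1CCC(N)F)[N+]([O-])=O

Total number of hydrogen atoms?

11

Hydrogens are implicit in SMILES; fill each atom to its normal valence:
  4 × C (aromatic): no H
  3 × C: 1 H each → 3
  2 × C: 2 H each → 4
  2 × O: 1 H each → 2
  2 × O: no H
  1 × Cl: no H
  1 × F: no H
  1 × N: 2 H
  1 × N (aromatic): no H
  1 × N (charge +1): no H
  1 × O (charge -1): no H
  Total hydrogens = 11.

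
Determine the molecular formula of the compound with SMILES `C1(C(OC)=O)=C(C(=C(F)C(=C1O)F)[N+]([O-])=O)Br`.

C8H4BrF2NO5

Heavy atoms from the SMILES: 1 Br, 8 C, 2 F, 1 N, 5 O.
Implicit hydrogens by atom environment:
  6 × C (aromatic): no H
  3 × O: no H
  2 × F: no H
  1 × Br: no H
  1 × C: 3 H
  1 × C: no H
  1 × N (charge +1): no H
  1 × O: 1 H
  1 × O (charge -1): no H
  Total hydrogens = 4.
Molecular formula: C8H4BrF2NO5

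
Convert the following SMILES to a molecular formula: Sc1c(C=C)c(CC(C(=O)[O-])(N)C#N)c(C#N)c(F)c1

Heavy atoms from the SMILES: 13 C, 1 F, 3 N, 2 O, 1 S.
Implicit hydrogens by atom environment:
  5 × C (aromatic): no H
  4 × C: no H
  2 × C: 2 H each → 4
  2 × N: no H
  1 × C (aromatic): 1 H
  1 × C: 1 H
  1 × F: no H
  1 × N: 2 H
  1 × O: no H
  1 × O (charge -1): no H
  1 × S: 1 H
  Total hydrogens = 9.
Net charge -1.
Molecular formula: C13H9FN3O2S-

C13H9FN3O2S-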